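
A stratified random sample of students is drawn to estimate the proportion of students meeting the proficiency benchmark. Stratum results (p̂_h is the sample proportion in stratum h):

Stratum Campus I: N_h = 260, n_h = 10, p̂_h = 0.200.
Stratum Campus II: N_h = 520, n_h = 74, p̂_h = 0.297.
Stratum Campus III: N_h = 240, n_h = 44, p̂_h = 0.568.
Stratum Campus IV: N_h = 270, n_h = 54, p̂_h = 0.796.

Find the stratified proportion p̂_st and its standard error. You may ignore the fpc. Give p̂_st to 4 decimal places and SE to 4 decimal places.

N = 1290; stratum weights W_h = N_h/N.
p̂_st = Σ W_h p̂_h = (260·0.200 + 520·0.297 + 240·0.568 + 270·0.796)/1290 = 0.43231
V̂(p̂_st) = Σ W_h² p̂_h(1−p̂_h)/(n_h−1):
  stratum Campus I: (260/1290)²·0.200·0.800/9 = 0.000722179
  stratum Campus II: (520/1290)²·0.297·0.703/73 = 0.000464747
  stratum Campus III: (240/1290)²·0.568·0.432/43 = 0.000197518
  stratum Campus IV: (270/1290)²·0.796·0.204/53 = 0.000134219
V̂(p̂_st) = 0.00151866; SE = √V̂ = 0.03897

p̂_st ≈ 0.4323, SE ≈ 0.0390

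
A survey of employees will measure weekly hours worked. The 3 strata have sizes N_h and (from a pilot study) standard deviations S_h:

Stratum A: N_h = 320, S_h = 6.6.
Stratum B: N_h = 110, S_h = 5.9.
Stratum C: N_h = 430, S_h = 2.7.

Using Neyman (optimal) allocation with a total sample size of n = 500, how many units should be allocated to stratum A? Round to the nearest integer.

Neyman allocation: n_h = n · N_h S_h / Σ N_i S_i, with n = 500.
  stratum A: N_h·S_h = 320·6.6 = 2112.00
  stratum B: N_h·S_h = 110·5.9 = 649.00
  stratum C: N_h·S_h = 430·2.7 = 1161.00
Σ N_h S_h = 3922.00
n for stratum A = 500·2112.00/3922.00 = 269.250 → 269

269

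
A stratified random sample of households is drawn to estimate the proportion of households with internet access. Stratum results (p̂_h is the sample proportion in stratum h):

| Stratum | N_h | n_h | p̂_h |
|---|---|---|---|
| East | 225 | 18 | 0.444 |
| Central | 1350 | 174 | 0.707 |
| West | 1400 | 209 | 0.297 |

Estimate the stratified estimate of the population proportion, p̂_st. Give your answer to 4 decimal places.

N = 2975; stratum weights W_h = N_h/N.
p̂_st = Σ W_h p̂_h = (225·0.444 + 1350·0.707 + 1400·0.297)/2975 = 0.49417

p̂_st ≈ 0.4942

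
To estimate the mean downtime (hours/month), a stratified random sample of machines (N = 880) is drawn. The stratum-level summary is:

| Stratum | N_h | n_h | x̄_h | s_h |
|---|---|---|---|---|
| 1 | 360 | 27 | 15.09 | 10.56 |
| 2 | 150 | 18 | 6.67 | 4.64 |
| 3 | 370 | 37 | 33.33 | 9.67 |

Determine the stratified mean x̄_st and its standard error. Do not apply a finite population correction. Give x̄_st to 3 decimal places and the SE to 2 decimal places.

x̄_st ≈ 21.324, SE ≈ 1.08

x̄_st = Σ W_h x̄_h = (360·15.09 + 150·6.67 + 370·33.33)/880 = 21.32386
V̂(x̄_st) = Σ W_h² s_h²/n_h, with W_h = N_h/N and N = 880:
  stratum 1: (360/880)²·10.56²/27 = 0.6912
  stratum 2: (150/880)²·4.64²/18 = 0.0347521
  stratum 3: (370/880)²·9.67²/37 = 0.446775
V̂(x̄_st) = 1.17273
SE(x̄_st) = √1.17273 = 1.08293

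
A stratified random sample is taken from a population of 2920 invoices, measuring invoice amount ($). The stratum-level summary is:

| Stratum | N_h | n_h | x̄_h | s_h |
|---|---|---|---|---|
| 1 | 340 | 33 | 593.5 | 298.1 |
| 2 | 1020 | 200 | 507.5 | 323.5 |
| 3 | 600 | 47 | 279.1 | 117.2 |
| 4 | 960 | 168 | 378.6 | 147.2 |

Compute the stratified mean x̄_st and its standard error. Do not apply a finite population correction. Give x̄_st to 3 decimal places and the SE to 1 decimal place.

x̄_st ≈ 428.204, SE ≈ 11.3

x̄_st = Σ W_h x̄_h = (340·593.5 + 1020·507.5 + 600·279.1 + 960·378.6)/2920 = 428.20411
V̂(x̄_st) = Σ W_h² s_h²/n_h, with W_h = N_h/N and N = 2920:
  stratum 1: (340/2920)²·298.1²/33 = 36.5092
  stratum 2: (1020/2920)²·323.5²/200 = 63.8489
  stratum 3: (600/2920)²·117.2²/47 = 12.3394
  stratum 4: (960/2920)²·147.2²/168 = 13.9407
V̂(x̄_st) = 126.638
SE(x̄_st) = √126.638 = 11.2534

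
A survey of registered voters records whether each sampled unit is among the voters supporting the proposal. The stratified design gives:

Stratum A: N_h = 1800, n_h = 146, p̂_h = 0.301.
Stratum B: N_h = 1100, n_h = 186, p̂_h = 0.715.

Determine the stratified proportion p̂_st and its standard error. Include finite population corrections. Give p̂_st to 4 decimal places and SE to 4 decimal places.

p̂_st ≈ 0.4580, SE ≈ 0.0254

N = 2900; stratum weights W_h = N_h/N.
p̂_st = Σ W_h p̂_h = (1800·0.301 + 1100·0.715)/2900 = 0.45803
V̂(p̂_st) = Σ W_h² (1 − n_h/N_h) p̂_h(1−p̂_h)/(n_h−1):
  stratum A: (1800/2900)²·(1 − 146/1800)·0.301·0.699/145 = 0.000513674
  stratum B: (1100/2900)²·(1 − 186/1100)·0.715·0.285/185 = 0.000131681
V̂(p̂_st) = 0.000645355; SE = √V̂ = 0.0254038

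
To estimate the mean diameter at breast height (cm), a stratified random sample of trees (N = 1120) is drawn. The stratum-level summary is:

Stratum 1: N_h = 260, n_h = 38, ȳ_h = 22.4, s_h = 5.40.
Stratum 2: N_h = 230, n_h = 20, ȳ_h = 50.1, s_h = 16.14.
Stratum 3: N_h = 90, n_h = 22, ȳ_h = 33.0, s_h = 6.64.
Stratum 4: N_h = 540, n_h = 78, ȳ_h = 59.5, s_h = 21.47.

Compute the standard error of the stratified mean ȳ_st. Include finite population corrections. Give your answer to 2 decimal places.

V̂(ȳ_st) = Σ W_h² (1 − n_h/N_h) s_h²/n_h, with W_h = N_h/N and N = 1120:
  stratum 1: (260/1120)²·(1 − 38/260)·5.40²/38 = 0.0353097
  stratum 2: (230/1120)²·(1 − 20/230)·16.14²/20 = 0.50152
  stratum 3: (90/1120)²·(1 − 22/90)·6.64²/22 = 0.00977752
  stratum 4: (540/1120)²·(1 − 78/540)·21.47²/78 = 1.17536
V̂(ȳ_st) = 1.72196
SE(ȳ_st) = √1.72196 = 1.31224

SE(ȳ_st) ≈ 1.31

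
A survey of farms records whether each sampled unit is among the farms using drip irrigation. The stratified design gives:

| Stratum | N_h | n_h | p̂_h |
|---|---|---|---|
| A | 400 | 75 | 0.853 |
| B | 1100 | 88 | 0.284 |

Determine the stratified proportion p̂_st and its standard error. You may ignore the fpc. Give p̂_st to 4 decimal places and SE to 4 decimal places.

p̂_st ≈ 0.4357, SE ≈ 0.0371

N = 1500; stratum weights W_h = N_h/N.
p̂_st = Σ W_h p̂_h = (400·0.853 + 1100·0.284)/1500 = 0.43573
V̂(p̂_st) = Σ W_h² p̂_h(1−p̂_h)/(n_h−1):
  stratum A: (400/1500)²·0.853·0.147/74 = 0.000120496
  stratum B: (1100/1500)²·0.284·0.716/87 = 0.00125694
V̂(p̂_st) = 0.00137744; SE = √V̂ = 0.0371138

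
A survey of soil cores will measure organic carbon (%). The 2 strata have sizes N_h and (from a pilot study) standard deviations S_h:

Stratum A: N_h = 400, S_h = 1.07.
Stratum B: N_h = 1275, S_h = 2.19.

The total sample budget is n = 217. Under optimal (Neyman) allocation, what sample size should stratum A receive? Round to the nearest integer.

Neyman allocation: n_h = n · N_h S_h / Σ N_i S_i, with n = 217.
  stratum A: N_h·S_h = 400·1.07 = 428.00
  stratum B: N_h·S_h = 1275·2.19 = 2792.25
Σ N_h S_h = 3220.25
n for stratum A = 217·428.00/3220.25 = 28.841 → 29

29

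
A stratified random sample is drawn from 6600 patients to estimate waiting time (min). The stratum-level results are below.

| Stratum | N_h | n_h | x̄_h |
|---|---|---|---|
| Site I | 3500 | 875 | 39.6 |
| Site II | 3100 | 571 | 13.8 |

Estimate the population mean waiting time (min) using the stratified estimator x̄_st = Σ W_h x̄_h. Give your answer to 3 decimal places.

N = Σ N_h = 6600. Stratum weights W_h = N_h/N.
x̄_st = (3500·39.6 + 3100·13.8) / 6600 = 27.48182

x̄_st ≈ 27.482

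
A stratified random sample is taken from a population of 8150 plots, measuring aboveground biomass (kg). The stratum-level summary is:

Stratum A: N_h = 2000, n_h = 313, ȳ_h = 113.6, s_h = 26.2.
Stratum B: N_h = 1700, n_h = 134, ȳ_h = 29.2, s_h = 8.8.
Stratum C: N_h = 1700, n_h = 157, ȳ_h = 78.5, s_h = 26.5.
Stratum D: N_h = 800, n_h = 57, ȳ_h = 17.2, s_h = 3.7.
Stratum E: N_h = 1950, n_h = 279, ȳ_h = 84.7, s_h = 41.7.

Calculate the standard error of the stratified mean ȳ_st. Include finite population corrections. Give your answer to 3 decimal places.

V̂(ȳ_st) = Σ W_h² (1 − n_h/N_h) s_h²/n_h, with W_h = N_h/N and N = 8150:
  stratum A: (2000/8150)²·(1 − 313/2000)·26.2²/313 = 0.111401
  stratum B: (1700/8150)²·(1 − 134/1700)·8.8²/134 = 0.0231625
  stratum C: (1700/8150)²·(1 − 157/1700)·26.5²/157 = 0.176641
  stratum D: (800/8150)²·(1 − 57/800)·3.7²/57 = 0.00214928
  stratum E: (1950/8150)²·(1 − 279/1950)·41.7²/279 = 0.305748
V̂(ȳ_st) = 0.619102
SE(ȳ_st) = √0.619102 = 0.78683

SE(ȳ_st) ≈ 0.787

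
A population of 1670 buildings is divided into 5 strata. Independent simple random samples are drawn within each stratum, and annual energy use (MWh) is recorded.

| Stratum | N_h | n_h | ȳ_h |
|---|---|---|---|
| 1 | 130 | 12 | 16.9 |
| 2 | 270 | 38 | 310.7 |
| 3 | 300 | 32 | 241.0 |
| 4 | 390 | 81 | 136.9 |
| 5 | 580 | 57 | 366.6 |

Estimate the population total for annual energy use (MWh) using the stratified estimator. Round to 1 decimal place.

τ̂_st = Σ N_h ȳ_h = 130·16.9 + 270·310.7 + 300·241.0 + 390·136.9 + 580·366.6 = 424405.0

τ̂_st ≈ 424405.0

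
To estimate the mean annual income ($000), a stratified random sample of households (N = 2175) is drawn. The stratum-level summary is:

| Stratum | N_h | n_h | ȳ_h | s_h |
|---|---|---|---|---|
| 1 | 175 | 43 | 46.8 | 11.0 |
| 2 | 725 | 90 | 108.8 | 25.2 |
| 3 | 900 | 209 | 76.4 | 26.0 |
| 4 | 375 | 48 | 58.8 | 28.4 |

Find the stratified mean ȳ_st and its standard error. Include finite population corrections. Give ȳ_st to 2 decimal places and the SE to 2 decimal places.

ȳ_st ≈ 81.78, SE ≈ 1.25

ȳ_st = Σ W_h ȳ_h = (175·46.8 + 725·108.8 + 900·76.4 + 375·58.8)/2175 = 81.78391
V̂(ȳ_st) = Σ W_h² (1 − n_h/N_h) s_h²/n_h, with W_h = N_h/N and N = 2175:
  stratum 1: (175/2175)²·(1 − 43/175)·11.0²/43 = 0.0137407
  stratum 2: (725/2175)²·(1 − 90/725)·25.2²/90 = 0.686676
  stratum 3: (900/2175)²·(1 − 209/900)·26.0²/209 = 0.425209
  stratum 4: (375/2175)²·(1 − 48/375)·28.4²/48 = 0.435568
V̂(ȳ_st) = 1.56119
SE(ȳ_st) = √1.56119 = 1.24948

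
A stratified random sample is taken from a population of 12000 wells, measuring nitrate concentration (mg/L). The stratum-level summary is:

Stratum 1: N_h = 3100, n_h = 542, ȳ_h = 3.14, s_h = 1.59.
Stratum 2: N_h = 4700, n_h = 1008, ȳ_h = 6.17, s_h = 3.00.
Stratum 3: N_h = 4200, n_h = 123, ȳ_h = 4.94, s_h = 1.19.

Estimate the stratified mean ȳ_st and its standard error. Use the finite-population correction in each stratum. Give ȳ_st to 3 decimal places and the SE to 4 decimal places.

ȳ_st = Σ W_h ȳ_h = (3100·3.14 + 4700·6.17 + 4200·4.94)/12000 = 4.95675
V̂(ȳ_st) = Σ W_h² (1 − n_h/N_h) s_h²/n_h, with W_h = N_h/N and N = 12000:
  stratum 1: (3100/12000)²·(1 − 542/3100)·1.59²/542 = 0.000256859
  stratum 2: (4700/12000)²·(1 − 1008/4700)·3.00²/1008 = 0.00107592
  stratum 3: (4200/12000)²·(1 − 123/4200)·1.19²/123 = 0.00136904
V̂(ȳ_st) = 0.00270182
SE(ȳ_st) = √0.00270182 = 0.051979

ȳ_st ≈ 4.957, SE ≈ 0.0520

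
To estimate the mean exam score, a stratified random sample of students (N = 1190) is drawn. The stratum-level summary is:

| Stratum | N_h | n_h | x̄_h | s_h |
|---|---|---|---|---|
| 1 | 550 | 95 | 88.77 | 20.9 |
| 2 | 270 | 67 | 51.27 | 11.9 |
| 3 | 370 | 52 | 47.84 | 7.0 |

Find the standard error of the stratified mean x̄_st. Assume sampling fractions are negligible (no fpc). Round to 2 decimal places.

V̂(x̄_st) = Σ W_h² s_h²/n_h, with W_h = N_h/N and N = 1190:
  stratum 1: (550/1190)²·20.9²/95 = 0.982201
  stratum 2: (270/1190)²·11.9²/67 = 0.108806
  stratum 3: (370/1190)²·7.0²/52 = 0.0910966
V̂(x̄_st) = 1.1821
SE(x̄_st) = √1.1821 = 1.08725

SE(x̄_st) ≈ 1.09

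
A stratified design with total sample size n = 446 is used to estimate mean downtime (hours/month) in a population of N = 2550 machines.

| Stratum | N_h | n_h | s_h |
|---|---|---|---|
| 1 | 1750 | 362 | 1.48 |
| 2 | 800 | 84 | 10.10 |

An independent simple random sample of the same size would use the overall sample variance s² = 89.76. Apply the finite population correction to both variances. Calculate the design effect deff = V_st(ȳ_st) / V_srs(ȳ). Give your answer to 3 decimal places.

V̂(ȳ_st) = Σ W_h² (1 − n_h/N_h) s_h²/n_h, with W_h = N_h/N and N = 2550:
  stratum 1: (1750/2550)²·(1 − 362/1750)·1.48²/362 = 0.00226028
  stratum 2: (800/2550)²·(1 − 84/800)·10.10²/84 = 0.106976
V_st = 0.109236
V_srs = (1 − 446/2550)·89.76/446 = 0.166056
deff = V_st / V_srs = 0.109236/0.166056 = 0.6578

deff ≈ 0.658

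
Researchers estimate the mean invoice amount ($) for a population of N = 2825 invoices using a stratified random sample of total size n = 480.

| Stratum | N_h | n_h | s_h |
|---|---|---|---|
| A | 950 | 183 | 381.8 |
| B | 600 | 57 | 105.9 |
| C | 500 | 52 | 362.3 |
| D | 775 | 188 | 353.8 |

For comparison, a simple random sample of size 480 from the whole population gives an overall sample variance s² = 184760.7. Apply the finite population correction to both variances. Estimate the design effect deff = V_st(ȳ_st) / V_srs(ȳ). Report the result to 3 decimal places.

V̂(ȳ_st) = Σ W_h² (1 − n_h/N_h) s_h²/n_h, with W_h = N_h/N and N = 2825:
  stratum A: (950/2825)²·(1 − 183/950)·381.8²/183 = 72.7282
  stratum B: (600/2825)²·(1 − 57/600)·105.9²/57 = 8.03214
  stratum C: (500/2825)²·(1 − 52/500)·362.3²/52 = 70.8507
  stratum D: (775/2825)²·(1 − 188/775)·353.8²/188 = 37.9543
V_st = 189.565
V_srs = (1 − 480/2825)·184760.7/480 = 319.516
deff = V_st / V_srs = 189.565/319.516 = 0.5933

deff ≈ 0.593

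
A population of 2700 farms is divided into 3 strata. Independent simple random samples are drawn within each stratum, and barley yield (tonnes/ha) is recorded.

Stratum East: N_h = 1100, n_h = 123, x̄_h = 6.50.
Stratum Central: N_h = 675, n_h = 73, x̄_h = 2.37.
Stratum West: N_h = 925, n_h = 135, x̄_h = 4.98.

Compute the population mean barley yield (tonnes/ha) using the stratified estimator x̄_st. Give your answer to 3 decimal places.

x̄_st ≈ 4.947

N = Σ N_h = 2700. Stratum weights W_h = N_h/N.
x̄_st = (1100·6.50 + 675·2.37 + 925·4.98) / 2700 = 4.94676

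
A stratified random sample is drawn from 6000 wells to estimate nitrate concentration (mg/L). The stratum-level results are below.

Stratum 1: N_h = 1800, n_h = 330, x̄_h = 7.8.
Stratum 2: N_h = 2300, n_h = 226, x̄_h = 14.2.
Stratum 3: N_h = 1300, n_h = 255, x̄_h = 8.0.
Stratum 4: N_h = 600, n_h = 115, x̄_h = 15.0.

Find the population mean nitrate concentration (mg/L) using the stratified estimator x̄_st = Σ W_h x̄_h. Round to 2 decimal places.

N = Σ N_h = 6000. Stratum weights W_h = N_h/N.
x̄_st = (1800·7.8 + 2300·14.2 + 1300·8.0 + 600·15.0) / 6000 = 11.0167

x̄_st ≈ 11.02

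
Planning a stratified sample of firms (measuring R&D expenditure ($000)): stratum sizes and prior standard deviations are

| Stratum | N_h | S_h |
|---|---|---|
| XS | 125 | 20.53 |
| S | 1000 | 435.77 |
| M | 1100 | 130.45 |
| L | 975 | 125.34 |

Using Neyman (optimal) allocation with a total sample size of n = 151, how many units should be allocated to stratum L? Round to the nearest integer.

Neyman allocation: n_h = n · N_h S_h / Σ N_i S_i, with n = 151.
  stratum XS: N_h·S_h = 125·20.53 = 2566.25
  stratum S: N_h·S_h = 1000·435.77 = 435770.00
  stratum M: N_h·S_h = 1100·130.45 = 143495.00
  stratum L: N_h·S_h = 975·125.34 = 122206.50
Σ N_h S_h = 704037.75
n for stratum L = 151·122206.50/704037.75 = 26.211 → 26

26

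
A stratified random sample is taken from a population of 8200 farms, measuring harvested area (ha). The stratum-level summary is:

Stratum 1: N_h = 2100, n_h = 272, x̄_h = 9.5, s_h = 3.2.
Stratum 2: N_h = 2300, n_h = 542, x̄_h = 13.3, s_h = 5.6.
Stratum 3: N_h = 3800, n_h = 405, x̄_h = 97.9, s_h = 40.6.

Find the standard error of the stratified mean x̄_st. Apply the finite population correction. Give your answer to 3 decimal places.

V̂(x̄_st) = Σ W_h² (1 − n_h/N_h) s_h²/n_h, with W_h = N_h/N and N = 8200:
  stratum 1: (2100/8200)²·(1 − 272/2100)·3.2²/272 = 0.00214931
  stratum 2: (2300/8200)²·(1 − 542/2300)·5.6²/542 = 0.00347933
  stratum 3: (3800/8200)²·(1 − 405/3800)·40.6²/405 = 0.780895
V̂(x̄_st) = 0.786524
SE(x̄_st) = √0.786524 = 0.886862

SE(x̄_st) ≈ 0.887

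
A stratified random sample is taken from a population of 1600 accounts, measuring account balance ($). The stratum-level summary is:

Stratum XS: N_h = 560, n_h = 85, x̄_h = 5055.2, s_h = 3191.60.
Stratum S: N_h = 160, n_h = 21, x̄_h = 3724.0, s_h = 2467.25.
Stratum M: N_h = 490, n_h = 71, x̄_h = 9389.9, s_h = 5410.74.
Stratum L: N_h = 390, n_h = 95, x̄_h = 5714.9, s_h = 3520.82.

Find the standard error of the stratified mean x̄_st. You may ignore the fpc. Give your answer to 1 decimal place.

SE(x̄_st) ≈ 253.0

V̂(x̄_st) = Σ W_h² s_h²/n_h, with W_h = N_h/N and N = 1600:
  stratum XS: (560/1600)²·3191.60²/85 = 14680.3
  stratum S: (160/1600)²·2467.25²/21 = 2898.73
  stratum M: (490/1600)²·5410.74²/71 = 38672.9
  stratum L: (390/1600)²·3520.82²/95 = 7752.71
V̂(x̄_st) = 64004.6
SE(x̄_st) = √64004.6 = 252.991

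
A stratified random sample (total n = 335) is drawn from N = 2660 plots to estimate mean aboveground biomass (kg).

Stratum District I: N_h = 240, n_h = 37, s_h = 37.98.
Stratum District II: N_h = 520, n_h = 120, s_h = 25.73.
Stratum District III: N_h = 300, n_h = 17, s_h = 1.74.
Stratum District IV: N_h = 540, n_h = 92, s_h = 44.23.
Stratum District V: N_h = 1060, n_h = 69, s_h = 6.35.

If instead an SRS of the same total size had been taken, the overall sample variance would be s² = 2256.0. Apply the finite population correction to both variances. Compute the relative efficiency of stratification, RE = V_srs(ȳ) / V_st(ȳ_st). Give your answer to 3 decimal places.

RE ≈ 4.722

V̂(ȳ_st) = Σ W_h² (1 − n_h/N_h) s_h²/n_h, with W_h = N_h/N and N = 2660:
  stratum District I: (240/2660)²·(1 − 37/240)·37.98²/37 = 0.268443
  stratum District II: (520/2660)²·(1 − 120/520)·25.73²/120 = 0.16218
  stratum District III: (300/2660)²·(1 − 17/300)·1.74²/17 = 0.00213695
  stratum District IV: (540/2660)²·(1 − 92/540)·44.23²/92 = 0.727034
  stratum District V: (1060/2660)²·(1 − 69/1060)·6.35²/69 = 0.086759
V_st = 1.24655
V_srs = (1 − 335/2660)·2256.0/335 = 5.88621
Relative efficiency = V_srs / V_st = 5.88621/1.24655 = 4.7220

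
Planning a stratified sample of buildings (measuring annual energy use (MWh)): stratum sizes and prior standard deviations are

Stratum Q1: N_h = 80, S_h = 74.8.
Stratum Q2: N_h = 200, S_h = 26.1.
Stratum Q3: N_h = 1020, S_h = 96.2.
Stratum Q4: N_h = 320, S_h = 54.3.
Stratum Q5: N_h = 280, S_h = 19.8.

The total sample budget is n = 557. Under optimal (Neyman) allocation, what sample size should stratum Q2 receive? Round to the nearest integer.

22

Neyman allocation: n_h = n · N_h S_h / Σ N_i S_i, with n = 557.
  stratum Q1: N_h·S_h = 80·74.8 = 5984.00
  stratum Q2: N_h·S_h = 200·26.1 = 5220.00
  stratum Q3: N_h·S_h = 1020·96.2 = 98124.00
  stratum Q4: N_h·S_h = 320·54.3 = 17376.00
  stratum Q5: N_h·S_h = 280·19.8 = 5544.00
Σ N_h S_h = 132248.00
n for stratum Q2 = 557·5220.00/132248.00 = 21.986 → 22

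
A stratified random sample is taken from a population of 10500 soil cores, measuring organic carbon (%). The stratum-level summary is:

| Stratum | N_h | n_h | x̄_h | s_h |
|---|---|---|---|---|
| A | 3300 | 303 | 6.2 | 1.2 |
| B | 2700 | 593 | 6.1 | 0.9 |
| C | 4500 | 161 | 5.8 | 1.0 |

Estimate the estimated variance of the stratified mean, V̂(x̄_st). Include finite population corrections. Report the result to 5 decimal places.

V̂(x̄_st) = Σ W_h² (1 − n_h/N_h) s_h²/n_h, with W_h = N_h/N and N = 10500:
  stratum A: (3300/10500)²·(1 − 303/3300)·1.2²/303 = 0.000426326
  stratum B: (2700/10500)²·(1 − 593/2700)·0.9²/593 = 7.04823e-05
  stratum C: (4500/10500)²·(1 − 161/4500)·1.0²/161 = 0.00110001
V̂(x̄_st) = 0.00159682

V̂(x̄_st) ≈ 0.00160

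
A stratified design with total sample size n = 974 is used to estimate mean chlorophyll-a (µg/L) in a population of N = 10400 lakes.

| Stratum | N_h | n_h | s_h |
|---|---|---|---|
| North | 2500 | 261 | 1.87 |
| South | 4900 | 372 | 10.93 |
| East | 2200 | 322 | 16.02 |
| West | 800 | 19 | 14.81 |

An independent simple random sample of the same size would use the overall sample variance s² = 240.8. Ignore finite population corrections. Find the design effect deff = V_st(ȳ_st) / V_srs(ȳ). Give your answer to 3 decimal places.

V̂(ȳ_st) = Σ W_h² s_h²/n_h, with W_h = N_h/N and N = 10400:
  stratum North: (2500/10400)²·1.87²/261 = 0.000774205
  stratum South: (4900/10400)²·10.93²/372 = 0.0712891
  stratum East: (2200/10400)²·16.02²/322 = 0.0356655
  stratum West: (800/10400)²·14.81²/19 = 0.0683077
V_st = 0.176036
V_srs = s²/n = 240.8/974 = 0.247228
deff = V_st / V_srs = 0.176036/0.247228 = 0.7120

deff ≈ 0.712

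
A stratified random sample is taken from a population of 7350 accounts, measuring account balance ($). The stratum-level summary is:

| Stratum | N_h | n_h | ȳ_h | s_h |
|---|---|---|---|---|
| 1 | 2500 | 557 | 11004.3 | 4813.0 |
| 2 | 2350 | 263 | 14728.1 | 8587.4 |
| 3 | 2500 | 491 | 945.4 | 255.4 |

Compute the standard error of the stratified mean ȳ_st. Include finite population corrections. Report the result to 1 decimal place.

V̂(ȳ_st) = Σ W_h² (1 − n_h/N_h) s_h²/n_h, with W_h = N_h/N and N = 7350:
  stratum 1: (2500/7350)²·(1 − 557/2500)·4813.0²/557 = 3739.51
  stratum 2: (2350/7350)²·(1 − 263/2350)·8587.4²/263 = 25455.6
  stratum 3: (2500/7350)²·(1 − 491/2500)·255.4²/491 = 12.3511
V̂(ȳ_st) = 29207.5
SE(ȳ_st) = √29207.5 = 170.902

SE(ȳ_st) ≈ 170.9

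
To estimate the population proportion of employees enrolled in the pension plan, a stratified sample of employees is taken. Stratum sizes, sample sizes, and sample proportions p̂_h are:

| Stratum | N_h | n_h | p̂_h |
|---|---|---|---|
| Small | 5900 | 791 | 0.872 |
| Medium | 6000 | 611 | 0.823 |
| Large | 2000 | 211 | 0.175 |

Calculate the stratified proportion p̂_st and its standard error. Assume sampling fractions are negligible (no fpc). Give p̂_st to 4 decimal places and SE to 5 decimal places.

N = 13900; stratum weights W_h = N_h/N.
p̂_st = Σ W_h p̂_h = (5900·0.872 + 6000·0.823 + 2000·0.175)/13900 = 0.75056
V̂(p̂_st) = Σ W_h² p̂_h(1−p̂_h)/(n_h−1):
  stratum Small: (5900/13900)²·0.872·0.128/790 = 2.5455e-05
  stratum Medium: (6000/13900)²·0.823·0.177/610 = 4.44955e-05
  stratum Large: (2000/13900)²·0.175·0.825/210 = 1.42332e-05
V̂(p̂_st) = 8.41838e-05; SE = √V̂ = 0.00917517

p̂_st ≈ 0.7506, SE ≈ 0.00918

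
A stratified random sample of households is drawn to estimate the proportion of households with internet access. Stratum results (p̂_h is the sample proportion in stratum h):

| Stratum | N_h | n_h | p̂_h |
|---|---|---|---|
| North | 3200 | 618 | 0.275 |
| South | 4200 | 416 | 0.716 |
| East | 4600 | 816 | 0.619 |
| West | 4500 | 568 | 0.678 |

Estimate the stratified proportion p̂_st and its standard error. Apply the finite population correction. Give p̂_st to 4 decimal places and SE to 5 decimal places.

p̂_st ≈ 0.5931, SE ≈ 0.00905

N = 16500; stratum weights W_h = N_h/N.
p̂_st = Σ W_h p̂_h = (3200·0.275 + 4200·0.716 + 4600·0.619 + 4500·0.678)/16500 = 0.59307
V̂(p̂_st) = Σ W_h² (1 − n_h/N_h) p̂_h(1−p̂_h)/(n_h−1):
  stratum North: (3200/16500)²·(1 − 618/3200)·0.275·0.725/617 = 9.80672e-06
  stratum South: (4200/16500)²·(1 − 416/4200)·0.716·0.284/415 = 2.86033e-05
  stratum East: (4600/16500)²·(1 − 816/4600)·0.619·0.381/815 = 1.85012e-05
  stratum West: (4500/16500)²·(1 − 568/4500)·0.678·0.322/567 = 2.50242e-05
V̂(p̂_st) = 8.19354e-05; SE = √V̂ = 0.00905182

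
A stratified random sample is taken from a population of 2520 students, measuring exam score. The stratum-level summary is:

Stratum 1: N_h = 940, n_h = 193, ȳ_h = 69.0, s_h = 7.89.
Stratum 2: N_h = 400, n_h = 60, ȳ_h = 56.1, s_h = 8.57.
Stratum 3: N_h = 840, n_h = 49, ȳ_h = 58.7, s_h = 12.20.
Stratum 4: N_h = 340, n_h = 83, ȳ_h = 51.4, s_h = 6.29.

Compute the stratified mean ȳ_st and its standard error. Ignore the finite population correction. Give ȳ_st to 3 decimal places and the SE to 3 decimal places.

ȳ_st = Σ W_h ȳ_h = (940·69.0 + 400·56.1 + 840·58.7 + 340·51.4)/2520 = 61.14444
V̂(ȳ_st) = Σ W_h² s_h²/n_h, with W_h = N_h/N and N = 2520:
  stratum 1: (940/2520)²·7.89²/193 = 0.0448798
  stratum 2: (400/2520)²·8.57²/60 = 0.0308411
  stratum 3: (840/2520)²·12.20²/49 = 0.337506
  stratum 4: (340/2520)²·6.29²/83 = 0.00867721
V̂(ȳ_st) = 0.421904
SE(ȳ_st) = √0.421904 = 0.649541

ȳ_st ≈ 61.144, SE ≈ 0.650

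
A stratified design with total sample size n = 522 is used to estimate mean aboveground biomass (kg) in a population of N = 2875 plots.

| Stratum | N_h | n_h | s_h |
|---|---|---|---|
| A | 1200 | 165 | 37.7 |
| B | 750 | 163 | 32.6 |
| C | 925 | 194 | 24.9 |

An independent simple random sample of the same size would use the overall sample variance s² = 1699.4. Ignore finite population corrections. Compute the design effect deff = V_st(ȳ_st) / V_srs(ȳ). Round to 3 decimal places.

V̂(ȳ_st) = Σ W_h² s_h²/n_h, with W_h = N_h/N and N = 2875:
  stratum A: (1200/2875)²·37.7²/165 = 1.50067
  stratum B: (750/2875)²·32.6²/163 = 0.443705
  stratum C: (925/2875)²·24.9²/194 = 0.33083
V_st = 2.27521
V_srs = s²/n = 1699.4/522 = 3.25556
deff = V_st / V_srs = 2.27521/3.25556 = 0.6989

deff ≈ 0.699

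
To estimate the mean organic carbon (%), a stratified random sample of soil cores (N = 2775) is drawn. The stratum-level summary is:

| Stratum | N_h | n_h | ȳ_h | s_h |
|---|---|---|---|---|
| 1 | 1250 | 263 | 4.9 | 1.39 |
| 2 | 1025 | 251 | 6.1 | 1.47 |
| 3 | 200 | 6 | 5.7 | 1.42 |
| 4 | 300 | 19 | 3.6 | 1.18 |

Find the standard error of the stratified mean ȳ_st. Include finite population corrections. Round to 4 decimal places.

SE(ȳ_st) ≈ 0.0675

V̂(ȳ_st) = Σ W_h² (1 − n_h/N_h) s_h²/n_h, with W_h = N_h/N and N = 2775:
  stratum 1: (1250/2775)²·(1 − 263/1250)·1.39²/263 = 0.001177
  stratum 2: (1025/2775)²·(1 − 251/1025)·1.47²/251 = 0.000886951
  stratum 3: (200/2775)²·(1 − 6/200)·1.42²/6 = 0.00169329
  stratum 4: (300/2775)²·(1 − 19/300)·1.18²/19 = 0.000802254
V̂(ȳ_st) = 0.00455949
SE(ȳ_st) = √0.00455949 = 0.067524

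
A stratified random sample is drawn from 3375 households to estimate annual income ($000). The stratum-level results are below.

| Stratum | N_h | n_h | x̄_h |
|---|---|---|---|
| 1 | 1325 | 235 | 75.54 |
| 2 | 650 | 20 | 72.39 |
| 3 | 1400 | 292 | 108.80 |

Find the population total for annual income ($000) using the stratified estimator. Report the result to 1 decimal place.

τ̂_st ≈ 299464.0

τ̂_st = Σ N_h x̄_h = 1325·75.54 + 650·72.39 + 1400·108.80 = 299464.0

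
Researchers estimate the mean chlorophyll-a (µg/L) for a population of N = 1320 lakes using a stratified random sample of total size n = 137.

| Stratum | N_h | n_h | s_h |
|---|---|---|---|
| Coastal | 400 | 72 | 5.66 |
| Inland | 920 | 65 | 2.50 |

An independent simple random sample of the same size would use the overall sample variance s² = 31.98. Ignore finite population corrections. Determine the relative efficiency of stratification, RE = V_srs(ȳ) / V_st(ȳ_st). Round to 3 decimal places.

V̂(ȳ_st) = Σ W_h² s_h²/n_h, with W_h = N_h/N and N = 1320:
  stratum Coastal: (400/1320)²·5.66²/72 = 0.0408576
  stratum Inland: (920/1320)²·2.50²/65 = 0.0467083
V_st = 0.0875659
V_srs = s²/n = 31.98/137 = 0.233431
Relative efficiency = V_srs / V_st = 0.233431/0.0875659 = 2.6658

RE ≈ 2.666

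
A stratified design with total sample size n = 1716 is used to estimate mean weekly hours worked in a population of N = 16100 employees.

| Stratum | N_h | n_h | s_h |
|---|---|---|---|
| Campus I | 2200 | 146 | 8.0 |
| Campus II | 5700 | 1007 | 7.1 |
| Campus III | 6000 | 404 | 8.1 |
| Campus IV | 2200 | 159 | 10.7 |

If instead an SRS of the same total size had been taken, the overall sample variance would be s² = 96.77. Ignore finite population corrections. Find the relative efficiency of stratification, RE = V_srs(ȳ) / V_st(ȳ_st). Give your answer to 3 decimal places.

V̂(ȳ_st) = Σ W_h² s_h²/n_h, with W_h = N_h/N and N = 16100:
  stratum Campus I: (2200/16100)²·8.0²/146 = 0.00818504
  stratum Campus II: (5700/16100)²·7.1²/1007 = 0.00627459
  stratum Campus III: (6000/16100)²·8.1²/404 = 0.0225548
  stratum Campus IV: (2200/16100)²·10.7²/159 = 0.0134451
V_st = 0.0504595
V_srs = s²/n = 96.77/1716 = 0.0563928
Relative efficiency = V_srs / V_st = 0.0563928/0.0504595 = 1.1176

RE ≈ 1.118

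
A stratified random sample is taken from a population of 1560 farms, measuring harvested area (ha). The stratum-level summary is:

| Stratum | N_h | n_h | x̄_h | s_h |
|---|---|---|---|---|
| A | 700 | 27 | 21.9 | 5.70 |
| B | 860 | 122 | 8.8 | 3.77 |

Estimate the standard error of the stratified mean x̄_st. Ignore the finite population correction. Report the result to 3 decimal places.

V̂(x̄_st) = Σ W_h² s_h²/n_h, with W_h = N_h/N and N = 1560:
  stratum A: (700/1560)²·5.70²/27 = 0.242289
  stratum B: (860/1560)²·3.77²/122 = 0.0354055
V̂(x̄_st) = 0.277694
SE(x̄_st) = √0.277694 = 0.526967

SE(x̄_st) ≈ 0.527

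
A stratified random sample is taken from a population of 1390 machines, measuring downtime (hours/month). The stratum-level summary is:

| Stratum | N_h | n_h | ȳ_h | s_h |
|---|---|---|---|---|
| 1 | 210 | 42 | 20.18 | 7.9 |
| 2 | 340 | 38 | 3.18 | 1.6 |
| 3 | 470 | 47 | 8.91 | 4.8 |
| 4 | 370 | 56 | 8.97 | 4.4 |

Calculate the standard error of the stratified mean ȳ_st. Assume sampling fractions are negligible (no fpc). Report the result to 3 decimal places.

V̂(ȳ_st) = Σ W_h² s_h²/n_h, with W_h = N_h/N and N = 1390:
  stratum 1: (210/1390)²·7.9²/42 = 0.0339167
  stratum 2: (340/1390)²·1.6²/38 = 0.00403074
  stratum 3: (470/1390)²·4.8²/47 = 0.0560468
  stratum 4: (370/1390)²·4.4²/56 = 0.0244958
V̂(ȳ_st) = 0.11849
SE(ȳ_st) = √0.11849 = 0.344224

SE(ȳ_st) ≈ 0.344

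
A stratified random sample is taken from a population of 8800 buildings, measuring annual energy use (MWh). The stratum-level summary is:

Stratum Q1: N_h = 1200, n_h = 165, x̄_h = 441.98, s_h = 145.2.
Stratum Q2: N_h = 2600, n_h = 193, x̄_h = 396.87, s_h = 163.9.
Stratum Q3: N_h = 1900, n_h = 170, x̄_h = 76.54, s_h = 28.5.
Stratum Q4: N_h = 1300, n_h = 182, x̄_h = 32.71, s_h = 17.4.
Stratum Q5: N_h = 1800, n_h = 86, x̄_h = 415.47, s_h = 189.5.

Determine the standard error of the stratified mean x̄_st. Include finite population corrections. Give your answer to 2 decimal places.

V̂(x̄_st) = Σ W_h² (1 − n_h/N_h) s_h²/n_h, with W_h = N_h/N and N = 8800:
  stratum Q1: (1200/8800)²·(1 − 165/1200)·145.2²/165 = 2.0493
  stratum Q2: (2600/8800)²·(1 − 193/2600)·163.9²/193 = 11.2482
  stratum Q3: (1900/8800)²·(1 − 170/1900)·28.5²/170 = 0.202803
  stratum Q4: (1300/8800)²·(1 − 182/1300)·17.4²/182 = 0.031221
  stratum Q5: (1800/8800)²·(1 − 86/1800)·189.5²/86 = 16.6356
V̂(x̄_st) = 30.1671
SE(x̄_st) = √30.1671 = 5.49246

SE(x̄_st) ≈ 5.49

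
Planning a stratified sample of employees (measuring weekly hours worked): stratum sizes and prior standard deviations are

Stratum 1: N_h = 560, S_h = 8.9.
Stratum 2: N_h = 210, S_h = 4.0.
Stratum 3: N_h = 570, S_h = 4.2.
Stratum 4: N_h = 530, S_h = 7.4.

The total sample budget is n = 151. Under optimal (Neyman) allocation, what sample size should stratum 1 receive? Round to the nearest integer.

Neyman allocation: n_h = n · N_h S_h / Σ N_i S_i, with n = 151.
  stratum 1: N_h·S_h = 560·8.9 = 4984.00
  stratum 2: N_h·S_h = 210·4.0 = 840.00
  stratum 3: N_h·S_h = 570·4.2 = 2394.00
  stratum 4: N_h·S_h = 530·7.4 = 3922.00
Σ N_h S_h = 12140.00
n for stratum 1 = 151·4984.00/12140.00 = 61.992 → 62

62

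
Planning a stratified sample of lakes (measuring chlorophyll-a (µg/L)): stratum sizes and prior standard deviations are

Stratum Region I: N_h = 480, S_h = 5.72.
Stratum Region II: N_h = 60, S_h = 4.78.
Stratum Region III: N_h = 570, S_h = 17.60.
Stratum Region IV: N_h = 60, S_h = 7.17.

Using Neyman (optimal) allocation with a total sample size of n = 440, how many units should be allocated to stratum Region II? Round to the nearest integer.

9

Neyman allocation: n_h = n · N_h S_h / Σ N_i S_i, with n = 440.
  stratum Region I: N_h·S_h = 480·5.72 = 2745.60
  stratum Region II: N_h·S_h = 60·4.78 = 286.80
  stratum Region III: N_h·S_h = 570·17.60 = 10032.00
  stratum Region IV: N_h·S_h = 60·7.17 = 430.20
Σ N_h S_h = 13494.60
n for stratum Region II = 440·286.80/13494.60 = 9.351 → 9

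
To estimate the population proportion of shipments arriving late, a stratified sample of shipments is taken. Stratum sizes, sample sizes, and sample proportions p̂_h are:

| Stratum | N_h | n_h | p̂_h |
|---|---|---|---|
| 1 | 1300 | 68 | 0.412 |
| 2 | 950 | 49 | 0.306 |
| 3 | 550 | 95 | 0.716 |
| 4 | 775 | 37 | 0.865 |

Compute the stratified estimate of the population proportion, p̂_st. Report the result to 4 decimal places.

N = 3575; stratum weights W_h = N_h/N.
p̂_st = Σ W_h p̂_h = (1300·0.412 + 950·0.306 + 550·0.716 + 775·0.865)/3575 = 0.52880

p̂_st ≈ 0.5288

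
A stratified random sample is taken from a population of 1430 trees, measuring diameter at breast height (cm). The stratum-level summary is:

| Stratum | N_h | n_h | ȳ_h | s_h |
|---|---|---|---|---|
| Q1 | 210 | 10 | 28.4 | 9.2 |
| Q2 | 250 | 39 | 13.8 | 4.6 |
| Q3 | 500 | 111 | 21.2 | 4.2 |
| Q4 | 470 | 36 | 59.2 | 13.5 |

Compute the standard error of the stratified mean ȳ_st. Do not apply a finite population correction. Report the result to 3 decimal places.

V̂(ȳ_st) = Σ W_h² s_h²/n_h, with W_h = N_h/N and N = 1430:
  stratum Q1: (210/1430)²·9.2²/10 = 0.182533
  stratum Q2: (250/1430)²·4.6²/39 = 0.0165828
  stratum Q3: (500/1430)²·4.2²/111 = 0.0194287
  stratum Q4: (470/1430)²·13.5²/36 = 0.546876
V̂(ȳ_st) = 0.765421
SE(ȳ_st) = √0.765421 = 0.874883

SE(ȳ_st) ≈ 0.875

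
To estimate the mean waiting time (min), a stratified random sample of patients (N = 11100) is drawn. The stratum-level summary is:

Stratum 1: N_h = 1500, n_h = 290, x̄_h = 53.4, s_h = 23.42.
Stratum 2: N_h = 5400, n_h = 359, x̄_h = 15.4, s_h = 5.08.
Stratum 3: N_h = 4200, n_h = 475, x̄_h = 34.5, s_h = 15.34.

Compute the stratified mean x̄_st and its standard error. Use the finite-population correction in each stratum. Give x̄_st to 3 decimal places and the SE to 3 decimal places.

x̄_st ≈ 27.762, SE ≈ 0.327

x̄_st = Σ W_h x̄_h = (1500·53.4 + 5400·15.4 + 4200·34.5)/11100 = 27.76216
V̂(x̄_st) = Σ W_h² (1 − n_h/N_h) s_h²/n_h, with W_h = N_h/N and N = 11100:
  stratum 1: (1500/11100)²·(1 − 290/1500)·23.42²/290 = 0.0278616
  stratum 2: (5400/11100)²·(1 − 359/5400)·5.08²/359 = 0.0158817
  stratum 3: (4200/11100)²·(1 − 475/4200)·15.34²/475 = 0.0629052
V̂(x̄_st) = 0.106649
SE(x̄_st) = √0.106649 = 0.326571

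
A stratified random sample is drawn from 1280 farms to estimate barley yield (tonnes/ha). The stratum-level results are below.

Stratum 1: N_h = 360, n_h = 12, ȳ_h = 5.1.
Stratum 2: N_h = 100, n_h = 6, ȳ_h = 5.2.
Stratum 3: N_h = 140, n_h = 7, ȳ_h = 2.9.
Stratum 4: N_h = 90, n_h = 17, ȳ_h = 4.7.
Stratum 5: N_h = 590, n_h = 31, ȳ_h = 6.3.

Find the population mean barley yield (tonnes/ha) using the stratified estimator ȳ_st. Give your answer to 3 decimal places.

N = Σ N_h = 1280. Stratum weights W_h = N_h/N.
ȳ_st = (360·5.1 + 100·5.2 + 140·2.9 + 90·4.7 + 590·6.3) / 1280 = 5.39219

ȳ_st ≈ 5.392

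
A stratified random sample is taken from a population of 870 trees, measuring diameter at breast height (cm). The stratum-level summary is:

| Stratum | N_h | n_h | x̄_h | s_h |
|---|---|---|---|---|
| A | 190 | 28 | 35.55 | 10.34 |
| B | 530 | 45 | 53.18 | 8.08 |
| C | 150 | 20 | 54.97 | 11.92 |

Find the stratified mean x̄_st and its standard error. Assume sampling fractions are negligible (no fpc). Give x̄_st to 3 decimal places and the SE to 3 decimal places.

x̄_st = Σ W_h x̄_h = (190·35.55 + 530·53.18 + 150·54.97)/870 = 49.63839
V̂(x̄_st) = Σ W_h² s_h²/n_h, with W_h = N_h/N and N = 870:
  stratum A: (190/870)²·10.34²/28 = 0.182118
  stratum B: (530/870)²·8.08²/45 = 0.538423
  stratum C: (150/870)²·11.92²/20 = 0.211187
V̂(x̄_st) = 0.931727
SE(x̄_st) = √0.931727 = 0.96526

x̄_st ≈ 49.638, SE ≈ 0.965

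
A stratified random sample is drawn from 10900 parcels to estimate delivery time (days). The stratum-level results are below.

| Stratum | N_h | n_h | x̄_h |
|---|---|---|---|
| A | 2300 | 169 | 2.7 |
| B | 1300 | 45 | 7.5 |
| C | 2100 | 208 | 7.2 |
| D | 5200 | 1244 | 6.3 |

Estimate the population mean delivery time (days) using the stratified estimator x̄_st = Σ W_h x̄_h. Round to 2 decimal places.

x̄_st ≈ 5.86

N = Σ N_h = 10900. Stratum weights W_h = N_h/N.
x̄_st = (2300·2.7 + 1300·7.5 + 2100·7.2 + 5200·6.3) / 10900 = 5.8569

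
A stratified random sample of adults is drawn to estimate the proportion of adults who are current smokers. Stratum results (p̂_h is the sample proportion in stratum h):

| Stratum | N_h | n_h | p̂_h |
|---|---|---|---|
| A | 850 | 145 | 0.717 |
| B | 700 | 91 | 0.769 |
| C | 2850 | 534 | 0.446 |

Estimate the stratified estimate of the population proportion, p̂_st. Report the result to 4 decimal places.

N = 4400; stratum weights W_h = N_h/N.
p̂_st = Σ W_h p̂_h = (850·0.717 + 700·0.769 + 2850·0.446)/4400 = 0.54974

p̂_st ≈ 0.5497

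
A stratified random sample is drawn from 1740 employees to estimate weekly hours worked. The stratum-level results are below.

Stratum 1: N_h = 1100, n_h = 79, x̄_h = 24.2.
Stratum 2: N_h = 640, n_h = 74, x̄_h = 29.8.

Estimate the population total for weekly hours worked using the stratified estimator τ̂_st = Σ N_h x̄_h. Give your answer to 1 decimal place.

τ̂_st ≈ 45692.0

τ̂_st = Σ N_h x̄_h = 1100·24.2 + 640·29.8 = 45692.0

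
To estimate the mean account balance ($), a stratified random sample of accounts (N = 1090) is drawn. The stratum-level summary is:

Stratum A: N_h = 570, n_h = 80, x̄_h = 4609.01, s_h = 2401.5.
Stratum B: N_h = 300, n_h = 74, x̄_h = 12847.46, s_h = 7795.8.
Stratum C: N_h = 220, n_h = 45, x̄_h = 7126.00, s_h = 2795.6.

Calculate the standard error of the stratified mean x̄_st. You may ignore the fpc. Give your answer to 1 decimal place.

SE(x̄_st) ≈ 298.3

V̂(x̄_st) = Σ W_h² s_h²/n_h, with W_h = N_h/N and N = 1090:
  stratum A: (570/1090)²·2401.5²/80 = 19713.9
  stratum B: (300/1090)²·7795.8²/74 = 62212.7
  stratum C: (220/1090)²·2795.6²/45 = 7075.06
V̂(x̄_st) = 89001.6
SE(x̄_st) = √89001.6 = 298.331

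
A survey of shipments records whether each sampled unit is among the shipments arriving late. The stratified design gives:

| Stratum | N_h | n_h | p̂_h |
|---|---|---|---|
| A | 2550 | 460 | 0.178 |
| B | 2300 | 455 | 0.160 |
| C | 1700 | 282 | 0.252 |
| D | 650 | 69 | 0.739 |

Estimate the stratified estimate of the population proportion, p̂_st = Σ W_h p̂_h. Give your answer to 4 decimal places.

p̂_st ≈ 0.2404

N = 7200; stratum weights W_h = N_h/N.
p̂_st = Σ W_h p̂_h = (2550·0.178 + 2300·0.160 + 1700·0.252 + 650·0.739)/7200 = 0.24037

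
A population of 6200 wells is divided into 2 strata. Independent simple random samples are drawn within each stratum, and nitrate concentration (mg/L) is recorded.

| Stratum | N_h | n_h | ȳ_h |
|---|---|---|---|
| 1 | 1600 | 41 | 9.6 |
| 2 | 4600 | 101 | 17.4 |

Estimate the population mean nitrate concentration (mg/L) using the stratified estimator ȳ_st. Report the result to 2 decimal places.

N = Σ N_h = 6200. Stratum weights W_h = N_h/N.
ȳ_st = (1600·9.6 + 4600·17.4) / 6200 = 15.3871

ȳ_st ≈ 15.39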